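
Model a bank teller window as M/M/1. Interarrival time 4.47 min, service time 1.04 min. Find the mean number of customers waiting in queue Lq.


λ = 60/4.47 = 13.4228 /hr
μ = 60/1.04 = 57.6923 /hr
ρ = λ/μ = 13.4228/57.6923 = 0.2327
Lq = ρ²/(1−ρ) = 0.05413/0.7673 = 0.07054

Final: 0.07054


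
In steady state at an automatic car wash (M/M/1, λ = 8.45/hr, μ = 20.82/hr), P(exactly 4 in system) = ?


ρ = 8.45/20.82 = 0.4059
P_n = (1−ρ)·ρ^n = (1 − 0.4059)·0.4059^4 = 0.5941·0.027133 = 0.016121

Final: 0.016121


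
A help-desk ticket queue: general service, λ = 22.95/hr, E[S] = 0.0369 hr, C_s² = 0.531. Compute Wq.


ρ = λ·E[S] = 22.95·0.0369 = 0.8469
E[S²] = E[S]²(1+C_s²) = 0.0369²·(1+0.531) = 0.002085
Wq = λ·E[S²]/(2(1−ρ)) = 22.95·0.002085/(2·0.1531) = 0.15620 hr

Final: 0.15620 hr


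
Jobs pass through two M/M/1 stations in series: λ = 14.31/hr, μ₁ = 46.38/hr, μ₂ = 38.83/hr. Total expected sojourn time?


Each node sees arrival rate λ = 14.31/hr (tandem ⇒ throughput preserved).
W₁ = 1/(μ₁−λ) = 1/(46.38−14.31) = 0.03118 hr
W₂ = 1/(μ₂−λ) = 1/(38.83−14.31) = 0.04078 hr
W_total = W₁ + W₂ = 0.03118 + 0.04078 = 0.07196 hr

Final: 0.07196 hr


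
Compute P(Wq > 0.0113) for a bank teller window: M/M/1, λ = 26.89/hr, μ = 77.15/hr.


ρ = 26.89/77.15 = 0.3485
P(Wq > t) = ρ·e^{−(μ−λ)t} = 0.3485·e^{−0.5679}
= 0.3485·0.566693 = 0.197516

Final: 0.197516


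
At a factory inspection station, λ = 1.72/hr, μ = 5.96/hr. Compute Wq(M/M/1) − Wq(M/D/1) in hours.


ρ = 1.72/5.96 = 0.2886
Wq(M/M/1) = ρ/(μ−λ) = 0.2886/4.24 = 0.06806 hr
Wq(M/D/1) = ρ/(2(μ−λ)) = 0.03403 hr
Savings = 0.06806 − 0.03403 = 0.03403 hr

Final: 0.03403 hr


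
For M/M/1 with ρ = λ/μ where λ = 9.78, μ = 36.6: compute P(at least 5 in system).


ρ = 9.78/36.6 = 0.2672
P(N ≥ n) = ρ^n = 0.2672^5 = 0.001362

Final: 0.001362


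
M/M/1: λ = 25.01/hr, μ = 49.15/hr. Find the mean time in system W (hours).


W = 1/(μ−λ) = 1/(49.15 − 25.01) = 1/24.14 = 0.04143 hr

Final: 0.04143 hr


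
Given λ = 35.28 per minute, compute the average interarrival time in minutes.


Mean interarrival time = 1/λ = 1/35.28 minute = 0.02834 minute
In minutes: 0.02834 × 1 = 0.02834 min

Final: 0.02834 min


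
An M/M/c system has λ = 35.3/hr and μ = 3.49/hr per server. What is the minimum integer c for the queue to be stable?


Stability requires cμ > λ ⇔ c > λ/μ.
λ/μ = 35.3/3.49 = 10.1146
Minimum integer c = ⌊10.1146⌋ + 1 = 11
Check: 11·3.49 = 38.39 > 35.3, while 10·3.49 = 34.90 ≤ 35.3

Final: 11 servers


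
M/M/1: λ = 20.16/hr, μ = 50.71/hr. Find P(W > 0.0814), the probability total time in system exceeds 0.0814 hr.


W ~ Exponential(μ−λ) for M/M/1.
μ − λ = 50.71 − 20.16 = 30.5500
P(W > t) = e^{−(μ−λ)t} = e^{−2.4868} = 0.083178

Final: 0.083178


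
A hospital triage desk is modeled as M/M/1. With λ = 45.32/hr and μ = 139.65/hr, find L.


ρ = λ/μ = 45.32/139.65 = 0.3245
L = ρ/(1−ρ) = 0.3245/(1 − 0.3245) = 0.3245/0.6755 = 0.4804

Final: 0.4804


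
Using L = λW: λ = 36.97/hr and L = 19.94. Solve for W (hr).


W = L/λ = 19.94/36.97 = 0.5394 hr

Final: 0.5394 hr


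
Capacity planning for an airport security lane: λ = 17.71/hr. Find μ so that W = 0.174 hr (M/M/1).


W = 1/(μ−λ) ⇒ μ − λ = 1/W = 1/0.174 = 5.7471
μ = λ + 1/W = 17.71 + 5.7471 = 23.4571 per hr

Final: 23.4571 /hr


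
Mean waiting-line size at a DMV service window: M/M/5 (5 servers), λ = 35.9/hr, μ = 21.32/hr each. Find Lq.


a = λ/μ = 1.6839; ρ = a/5 = 0.3368
P₀ = 0.185104
Lq = P₀·a^c·ρ / (c!·(1−ρ)²) = 0.185104·13.53743·0.3368/(120·0.43987)
= 0.01599

Final: 0.01599


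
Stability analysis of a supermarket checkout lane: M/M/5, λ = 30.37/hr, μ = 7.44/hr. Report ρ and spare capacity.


Total capacity cμ = 5·7.44 = 37.20/hr
ρ = λ/(cμ) = 30.37/37.20 = 0.8164
Stable ⇔ ρ < 1: YES
Spare capacity = cμ − λ = 37.20 − 30.37 = 6.83/hr

Final: ρ = 0.8164; stable; margin = 6.83/hr


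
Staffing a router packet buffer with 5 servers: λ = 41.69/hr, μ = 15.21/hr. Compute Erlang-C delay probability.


a = λ/μ = 2.7410; ρ = a/5 = 0.5482
P₀ = 0.061978 (from M/M/c formula)
C(c,a) = [a^c/(c!(1−ρ))]·P₀ = [154.70823/(120·0.4518)]·0.061978
= 2.85350·0.061978 = 0.176854

Final: 0.176854


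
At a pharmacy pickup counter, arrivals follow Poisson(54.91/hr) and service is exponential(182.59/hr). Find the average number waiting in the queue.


ρ = 54.91/182.59 = 0.3007
Lq = ρ²/(1−ρ) = 0.09044/0.6993 = 0.1293

Final: 0.1293


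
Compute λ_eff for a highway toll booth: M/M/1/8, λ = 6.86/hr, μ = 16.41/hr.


ρ = 0.4180; P_K = (1−ρ)ρ^8/(1−ρ^9) = 0.0005430
λ_eff = λ(1 − P_K) = 6.86·(1 − 0.0005430) = 6.86·0.999457 = 6.8563 /hr

Final: 6.8563 /hr


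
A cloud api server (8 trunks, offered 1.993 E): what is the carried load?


B(8,1.993) = 0.0008416 (Erlang-B)
Carried load = a(1 − B) = 1.993·(1 − 0.0008416) = 1.993·0.999158 = 1.9913 E

Final: 1.9913 Erlangs


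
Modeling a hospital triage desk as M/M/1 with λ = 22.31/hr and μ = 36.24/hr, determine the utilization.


ρ = λ/μ = 22.31/36.24 = 0.6156

Final: 0.6156


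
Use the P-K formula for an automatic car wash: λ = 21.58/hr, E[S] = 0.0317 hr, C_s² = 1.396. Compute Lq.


ρ = λ·E[S] = 21.58·0.0317 = 0.6841
Lq = ρ²(1+C_s²)/(2(1−ρ)) = 0.4680·(1+1.396)/(2·0.3159)
= 0.4680·2.3960/0.6318 = 1.77464

Final: 1.77464


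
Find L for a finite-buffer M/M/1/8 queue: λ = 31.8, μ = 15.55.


ρ = 31.8/15.55 = 2.0450
L = ρ[1 − (K+1)ρ^K + Kρ^(K+1)] / [(1−ρ)(1−ρ^(K+1))]
Numerator: 2.0450·(1 − 9·305.896011 + 8·625.562259) = 4606.263704
Denominator: (-1.0450)·(-624.562259) = 652.677602
L = 4606.263704/652.677602 = 7.0575

Final: 7.0575


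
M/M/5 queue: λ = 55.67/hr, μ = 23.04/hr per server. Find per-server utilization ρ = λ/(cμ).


ρ = λ/(cμ) = 55.67/(5·23.04) = 55.67/115.20 = 0.4832

Final: 0.4832


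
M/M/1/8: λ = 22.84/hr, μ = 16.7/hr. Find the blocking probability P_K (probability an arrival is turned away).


ρ = λ/μ = 22.84/16.7 = 1.3677
P_K = (1−ρ)ρ^K/(1−ρ^(K+1)) = (-0.3677·12.241567)/(1 − 16.742359)
= -4.500792/-15.742359 = 0.285903

Final: 0.285903


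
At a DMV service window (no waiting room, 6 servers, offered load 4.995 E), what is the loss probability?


B(c,a) = (a^c/c!) / Σ_{k=0}^{c} a^k/k!
a^6/6! = 21.571506
Σ terms (k=0..6): 1.00000 + 4.99500 + 12.47501 + 20.77090 + 25.93766 + 25.91172 + 21.57151 = 112.661789
B = 21.571506/112.661789 = 0.191471

Final: 0.191471


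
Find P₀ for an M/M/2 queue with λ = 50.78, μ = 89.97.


a = λ/μ = 50.78/89.97 = 0.5644; ρ = a/c = 0.2822
Σ_{k=0}^{1} a^k/k! (terms k=0..1) = 1.00000 + 0.56441 = 1.56441
Tail: a^2/(2!(1−ρ)) = 0.31856/(2·0.7178) = 0.22190
P₀ = 1/(1.56441 + 0.22190) = 1/1.78631 = 0.559813

Final: 0.559813


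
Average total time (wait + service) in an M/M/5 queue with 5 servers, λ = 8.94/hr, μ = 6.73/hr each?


a = 1.3284; ρ = 0.2657; P₀ = 0.264688
Lq = P₀·a^c·ρ/(c!(1−ρ)²) = 0.004495
Wq = Lq/λ = 0.004495/8.94 = 0.0005028 hr
W = Wq + 1/μ = 0.0005028 + 0.14859 = 0.14909 hr

Final: 0.14909 hr


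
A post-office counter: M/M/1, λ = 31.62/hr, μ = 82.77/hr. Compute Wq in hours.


ρ = 31.62/82.77 = 0.3820
Wq = ρ/(μ−λ) = 0.3820/(82.77 − 31.62) = 0.3820/51.15 = 0.007469 hr

Final: 0.007469 hr


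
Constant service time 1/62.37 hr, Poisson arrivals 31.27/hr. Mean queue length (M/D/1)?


ρ = 31.27/62.37 = 0.5014
M/D/1: Lq = ρ²/(2(1−ρ)) = 0.2514/(2·0.4986) = 0.25205

Final: 0.25205


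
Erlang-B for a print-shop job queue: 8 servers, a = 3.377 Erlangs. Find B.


B(c,a) = (a^c/c!) / Σ_{k=0}^{c} a^k/k!
a^8/8! = 0.419496
Σ terms (k=0..8): 1.00000 + 3.37700 + 5.70206 + 6.41862 + 5.41892 + 3.65994 + 2.05994 + 0.99377 + 0.41950 = 29.049758
B = 0.419496/29.049758 = 0.014441

Final: 0.014441


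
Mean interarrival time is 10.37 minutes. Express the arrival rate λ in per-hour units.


λ = 1/(interarrival time) in consistent units.
1 hour = 60 min, so λ = 60/10.37 = 5.7859 per hour

Final: 5.7859 /hr


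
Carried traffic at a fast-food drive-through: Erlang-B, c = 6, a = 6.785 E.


B(6,6.785) = 0.317717 (Erlang-B)
Carried load = a(1 − B) = 6.785·(1 − 0.317717) = 6.785·0.682283 = 4.6293 E

Final: 4.6293 Erlangs


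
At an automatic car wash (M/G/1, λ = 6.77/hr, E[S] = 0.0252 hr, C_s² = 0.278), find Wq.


ρ = λ·E[S] = 6.77·0.0252 = 0.1706
E[S²] = E[S]²(1+C_s²) = 0.0252²·(1+0.278) = 0.0008116
Wq = λ·E[S²]/(2(1−ρ)) = 6.77·0.0008116/(2·0.8294) = 0.003312 hr

Final: 0.003312 hr


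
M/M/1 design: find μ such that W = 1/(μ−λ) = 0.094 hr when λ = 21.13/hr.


W = 1/(μ−λ) ⇒ μ − λ = 1/W = 1/0.094 = 10.6383
μ = λ + 1/W = 21.13 + 10.6383 = 31.7683 per hr

Final: 31.7683 /hr


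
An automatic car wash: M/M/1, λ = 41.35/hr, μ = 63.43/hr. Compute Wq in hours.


ρ = 41.35/63.43 = 0.6519
Wq = ρ/(μ−λ) = 0.6519/(63.43 − 41.35) = 0.6519/22.08 = 0.02952 hr

Final: 0.02952 hr


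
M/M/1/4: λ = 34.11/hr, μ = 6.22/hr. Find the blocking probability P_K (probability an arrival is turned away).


ρ = λ/μ = 34.11/6.22 = 5.4839
P_K = (1−ρ)ρ^K/(1−ρ^(K+1)) = (-4.4839·904.409965)/(1 − 4959.714454)
= -4055.304489/-4958.714454 = 0.817814

Final: 0.817814


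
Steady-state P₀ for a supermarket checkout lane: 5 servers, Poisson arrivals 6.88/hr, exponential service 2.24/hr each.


a = λ/μ = 6.88/2.24 = 3.0714; ρ = a/c = 0.6143
Σ_{k=0}^{4} a^k/k! (terms k=0..4) = 1.00000 + 3.07143 + 4.71684 + 4.82914 + 3.70809 = 17.32550
Tail: a^5/(5!(1−ρ)) = 273.33931/(120·0.3857) = 5.90548
P₀ = 1/(17.32550 + 5.90548) = 1/23.23098 = 0.043046

Final: 0.043046


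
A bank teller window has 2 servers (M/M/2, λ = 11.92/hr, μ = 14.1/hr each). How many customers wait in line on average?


a = λ/μ = 0.8454; ρ = a/2 = 0.4227
P₀ = 0.405783
Lq = P₀·a^c·ρ / (c!·(1−ρ)²) = 0.405783·0.71468·0.4227/(2·0.33328)
= 0.18391

Final: 0.18391


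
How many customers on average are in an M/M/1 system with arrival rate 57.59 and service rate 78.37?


ρ = λ/μ = 57.59/78.37 = 0.7348
L = ρ/(1−ρ) = 0.7348/(1 − 0.7348) = 0.7348/0.2652 = 2.7714

Final: 2.7714


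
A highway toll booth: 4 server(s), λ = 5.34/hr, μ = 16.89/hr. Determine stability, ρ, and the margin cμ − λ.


Total capacity cμ = 4·16.89 = 67.56/hr
ρ = λ/(cμ) = 5.34/67.56 = 0.07904
Stable ⇔ ρ < 1: YES
Spare capacity = cμ − λ = 67.56 − 5.34 = 62.22/hr

Final: ρ = 0.07904; stable; margin = 62.22/hr


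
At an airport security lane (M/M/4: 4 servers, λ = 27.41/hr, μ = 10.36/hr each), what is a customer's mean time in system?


a = 2.6458; ρ = 0.6614; P₀ = 0.061490
Lq = P₀·a^c·ρ/(c!(1−ρ)²) = 0.72444
Wq = Lq/λ = 0.72444/27.41 = 0.02643 hr
W = Wq + 1/μ = 0.02643 + 0.09653 = 0.12295 hr

Final: 0.12295 hr


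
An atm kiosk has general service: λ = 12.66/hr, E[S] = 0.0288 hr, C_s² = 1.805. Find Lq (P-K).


ρ = λ·E[S] = 12.66·0.0288 = 0.3646
Lq = ρ²(1+C_s²)/(2(1−ρ)) = 0.1329·(1+1.805)/(2·0.6354)
= 0.1329·2.8050/1.2708 = 0.29344

Final: 0.29344


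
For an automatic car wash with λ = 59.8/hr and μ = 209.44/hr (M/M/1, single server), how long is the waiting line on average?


ρ = 59.8/209.44 = 0.2855
Lq = ρ²/(1−ρ) = 0.08152/0.7145 = 0.1141

Final: 0.1141


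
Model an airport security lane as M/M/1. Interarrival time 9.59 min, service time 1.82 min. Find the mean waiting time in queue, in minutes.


λ = 60/9.59 = 6.2565 /hr
μ = 60/1.82 = 32.9670 /hr
ρ = λ/μ = 6.2565/32.9670 = 0.1898
Wq = ρ/(μ−λ) = 0.1898/(32.9670−6.2565) = 0.007105 hr
In minutes: 0.007105·60 = 0.4263 min

Final: 0.4263 min


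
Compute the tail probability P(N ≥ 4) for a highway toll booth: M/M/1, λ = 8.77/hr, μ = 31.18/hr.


ρ = 8.77/31.18 = 0.2813
P(N ≥ n) = ρ^n = 0.2813^4 = 0.006259

Final: 0.006259


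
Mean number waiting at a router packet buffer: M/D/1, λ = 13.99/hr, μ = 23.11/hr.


ρ = 13.99/23.11 = 0.6054
M/D/1: Lq = ρ²/(2(1−ρ)) = 0.3665/(2·0.3946) = 0.46431

Final: 0.46431


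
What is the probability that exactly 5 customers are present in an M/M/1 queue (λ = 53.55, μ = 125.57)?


ρ = 53.55/125.57 = 0.4265
P_n = (1−ρ)·ρ^n = (1 − 0.4265)·0.4265^5 = 0.5735·0.014105 = 0.008090

Final: 0.008090


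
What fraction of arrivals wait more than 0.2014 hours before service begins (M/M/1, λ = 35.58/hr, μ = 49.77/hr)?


ρ = 35.58/49.77 = 0.7149
P(Wq > t) = ρ·e^{−(μ−λ)t} = 0.7149·e^{−2.8579}
= 0.7149·0.057391 = 0.041028

Final: 0.041028


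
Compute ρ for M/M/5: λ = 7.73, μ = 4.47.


ρ = λ/(cμ) = 7.73/(5·4.47) = 7.73/22.35 = 0.3459

Final: 0.3459


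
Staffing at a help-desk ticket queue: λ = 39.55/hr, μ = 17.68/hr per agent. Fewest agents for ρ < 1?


Stability requires cμ > λ ⇔ c > λ/μ.
λ/μ = 39.55/17.68 = 2.2370
Minimum integer c = ⌊2.2370⌋ + 1 = 3
Check: 3·17.68 = 53.04 > 39.55, while 2·17.68 = 35.36 ≤ 39.55

Final: 3 servers


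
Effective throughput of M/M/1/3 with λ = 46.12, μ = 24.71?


ρ = 1.8665; P_K = (1−ρ)ρ^3/(1−ρ^4) = 0.505912
λ_eff = λ(1 − P_K) = 46.12·(1 − 0.505912) = 46.12·0.494088 = 22.7874 /hr

Final: 22.7874 /hr


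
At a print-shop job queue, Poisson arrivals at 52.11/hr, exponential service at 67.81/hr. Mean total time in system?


W = 1/(μ−λ) = 1/(67.81 − 52.11) = 1/15.70 = 0.06369 hr

Final: 0.06369 hr


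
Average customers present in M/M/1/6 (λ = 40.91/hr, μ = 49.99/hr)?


ρ = 40.91/49.99 = 0.8184
L = ρ[1 − (K+1)ρ^K + Kρ^(K+1)] / [(1−ρ)(1−ρ^(K+1))]
Numerator: 0.8184·(1 − 7·0.300385 + 6·0.245824) = 0.304636
Denominator: (0.1816)·(0.754176) = 0.136986
L = 0.304636/0.136986 = 2.2239

Final: 2.2239


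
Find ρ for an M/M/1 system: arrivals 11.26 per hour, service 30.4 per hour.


ρ = λ/μ = 11.26/30.4 = 0.3704

Final: 0.3704


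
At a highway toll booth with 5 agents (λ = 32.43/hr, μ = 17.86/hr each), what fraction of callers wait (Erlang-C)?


a = λ/μ = 1.8158; ρ = a/5 = 0.3632
P₀ = 0.161986 (from M/M/c formula)
C(c,a) = [a^c/(c!(1−ρ))]·P₀ = [19.73911/(120·0.6368)]·0.161986
= 0.25829·0.161986 = 0.041840

Final: 0.041840


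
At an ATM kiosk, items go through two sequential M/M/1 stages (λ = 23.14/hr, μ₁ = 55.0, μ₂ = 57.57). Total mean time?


Each node sees arrival rate λ = 23.14/hr (tandem ⇒ throughput preserved).
W₁ = 1/(μ₁−λ) = 1/(55.0−23.14) = 0.03139 hr
W₂ = 1/(μ₂−λ) = 1/(57.57−23.14) = 0.02904 hr
W_total = W₁ + W₂ = 0.03139 + 0.02904 = 0.06043 hr

Final: 0.06043 hr


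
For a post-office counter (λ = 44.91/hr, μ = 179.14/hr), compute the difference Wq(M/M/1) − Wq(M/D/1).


ρ = 44.91/179.14 = 0.2507
Wq(M/M/1) = ρ/(μ−λ) = 0.2507/134.23 = 0.001868 hr
Wq(M/D/1) = ρ/(2(μ−λ)) = 0.0009338 hr
Savings = 0.001868 − 0.0009338 = 0.0009338 hr

Final: 0.0009338 hr


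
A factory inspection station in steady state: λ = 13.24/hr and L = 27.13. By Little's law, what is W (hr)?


W = L/λ = 27.13/13.24 = 2.0491 hr

Final: 2.0491 hr


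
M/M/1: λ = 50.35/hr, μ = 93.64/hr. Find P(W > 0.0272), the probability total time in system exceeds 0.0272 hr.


W ~ Exponential(μ−λ) for M/M/1.
μ − λ = 93.64 − 50.35 = 43.2900
P(W > t) = e^{−(μ−λ)t} = e^{−1.1775} = 0.308052

Final: 0.308052


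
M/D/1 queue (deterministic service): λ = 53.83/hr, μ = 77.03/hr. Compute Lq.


ρ = 53.83/77.03 = 0.6988
M/D/1: Lq = ρ²/(2(1−ρ)) = 0.4883/(2·0.3012) = 0.81072

Final: 0.81072


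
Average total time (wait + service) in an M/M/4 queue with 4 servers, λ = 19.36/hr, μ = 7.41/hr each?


a = 2.6127; ρ = 0.6532; P₀ = 0.064119
Lq = P₀·a^c·ρ/(c!(1−ρ)²) = 0.67596
Wq = Lq/λ = 0.67596/19.36 = 0.03492 hr
W = Wq + 1/μ = 0.03492 + 0.13495 = 0.16987 hr

Final: 0.16987 hr


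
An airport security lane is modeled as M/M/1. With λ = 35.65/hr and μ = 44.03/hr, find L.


ρ = λ/μ = 35.65/44.03 = 0.8097
L = ρ/(1−ρ) = 0.8097/(1 − 0.8097) = 0.8097/0.1903 = 4.2542

Final: 4.2542


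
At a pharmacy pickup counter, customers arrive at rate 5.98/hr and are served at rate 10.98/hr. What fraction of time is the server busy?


ρ = λ/μ = 5.98/10.98 = 0.5446

Final: 0.5446


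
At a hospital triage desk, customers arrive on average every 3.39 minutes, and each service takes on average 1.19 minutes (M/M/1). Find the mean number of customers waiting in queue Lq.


λ = 60/3.39 = 17.6991 /hr
μ = 60/1.19 = 50.4202 /hr
ρ = λ/μ = 17.6991/50.4202 = 0.3510
Lq = ρ²/(1−ρ) = 0.1232/0.6490 = 0.1899

Final: 0.1899


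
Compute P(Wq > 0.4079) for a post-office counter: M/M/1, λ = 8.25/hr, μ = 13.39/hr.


ρ = 8.25/13.39 = 0.6161
P(Wq > t) = ρ·e^{−(μ−λ)t} = 0.6161·e^{−2.0966}
= 0.6161·0.122873 = 0.075706

Final: 0.075706


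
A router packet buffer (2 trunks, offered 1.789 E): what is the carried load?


B(2,1.789) = 0.364585 (Erlang-B)
Carried load = a(1 − B) = 1.789·(1 − 0.364585) = 1.789·0.635415 = 1.1368 E

Final: 1.1368 Erlangs


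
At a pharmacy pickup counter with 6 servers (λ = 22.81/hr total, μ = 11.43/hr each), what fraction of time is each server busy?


ρ = λ/(cμ) = 22.81/(6·11.43) = 22.81/68.58 = 0.3326

Final: 0.3326


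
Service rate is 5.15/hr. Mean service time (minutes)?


Mean service time = 1/μ = 1/5.15 hour = 0.19417 hour
In minutes: 0.19417 × 60 = 11.6505 min

Final: 11.6505 min


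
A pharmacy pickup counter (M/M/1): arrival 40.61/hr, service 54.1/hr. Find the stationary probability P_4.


ρ = 40.61/54.1 = 0.7506
P_n = (1−ρ)·ρ^n = (1 − 0.7506)·0.7506^4 = 0.2494·0.317499 = 0.079169

Final: 0.079169


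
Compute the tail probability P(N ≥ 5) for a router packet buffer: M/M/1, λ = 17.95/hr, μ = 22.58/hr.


ρ = 17.95/22.58 = 0.7950
P(N ≥ n) = ρ^n = 0.7950^5 = 0.317470

Final: 0.317470


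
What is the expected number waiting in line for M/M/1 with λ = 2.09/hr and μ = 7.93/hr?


ρ = 2.09/7.93 = 0.2636
Lq = ρ²/(1−ρ) = 0.06946/0.7364 = 0.09432

Final: 0.09432


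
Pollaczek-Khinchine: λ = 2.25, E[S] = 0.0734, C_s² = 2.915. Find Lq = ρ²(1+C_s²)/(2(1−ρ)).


ρ = λ·E[S] = 2.25·0.0734 = 0.1652
Lq = ρ²(1+C_s²)/(2(1−ρ)) = 0.02727·(1+2.915)/(2·0.8348)
= 0.02727·3.9150/1.6697 = 0.06395

Final: 0.06395


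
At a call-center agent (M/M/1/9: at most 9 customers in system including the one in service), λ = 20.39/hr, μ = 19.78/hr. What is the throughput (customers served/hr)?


ρ = 1.0308; P_K = (1−ρ)ρ^9/(1−ρ^10) = 0.114211
λ_eff = λ(1 − P_K) = 20.39·(1 − 0.114211) = 20.39·0.885789 = 18.0612 /hr

Final: 18.0612 /hr


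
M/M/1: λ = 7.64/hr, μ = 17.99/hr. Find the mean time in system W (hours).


W = 1/(μ−λ) = 1/(17.99 − 7.64) = 1/10.35 = 0.09662 hr

Final: 0.09662 hr


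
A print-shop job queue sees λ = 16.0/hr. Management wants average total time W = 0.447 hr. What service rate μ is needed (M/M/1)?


W = 1/(μ−λ) ⇒ μ − λ = 1/W = 1/0.447 = 2.2371
μ = λ + 1/W = 16.0 + 2.2371 = 18.2371 per hr

Final: 18.2371 /hr


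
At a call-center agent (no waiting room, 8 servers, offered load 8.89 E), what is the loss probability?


B(c,a) = (a^c/c!) / Σ_{k=0}^{c} a^k/k!
a^8/8! = 967.594886
Σ terms (k=0..8): 1.00000 + 8.89000 + 39.51605 + 117.09923 + 260.25303 + 462.72990 + 685.61146 + 870.72656 + 967.59489 = 3413.421113
B = 967.594886/3413.421113 = 0.283468

Final: 0.283468


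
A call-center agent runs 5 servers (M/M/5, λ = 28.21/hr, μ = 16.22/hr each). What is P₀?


a = λ/μ = 28.21/16.22 = 1.7392; ρ = a/c = 0.3478
Σ_{k=0}^{4} a^k/k! (terms k=0..4) = 1.00000 + 1.73921 + 1.51243 + 0.87681 + 0.38124 = 5.50969
Tail: a^5/(5!(1−ρ)) = 15.91333/(120·0.6522) = 0.20334
P₀ = 1/(5.50969 + 0.20334) = 1/5.71303 = 0.175038

Final: 0.175038


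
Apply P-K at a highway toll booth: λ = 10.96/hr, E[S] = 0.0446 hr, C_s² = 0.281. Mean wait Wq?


ρ = λ·E[S] = 10.96·0.0446 = 0.4888
E[S²] = E[S]²(1+C_s²) = 0.0446²·(1+0.281) = 0.002548
Wq = λ·E[S²]/(2(1−ρ)) = 10.96·0.002548/(2·0.5112) = 0.02732 hr

Final: 0.02732 hr


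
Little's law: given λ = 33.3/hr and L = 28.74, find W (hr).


W = L/λ = 28.74/33.3 = 0.8631 hr

Final: 0.8631 hr


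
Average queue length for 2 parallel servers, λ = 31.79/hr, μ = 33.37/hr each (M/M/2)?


a = λ/μ = 0.9527; ρ = a/2 = 0.4763
P₀ = 0.354714
Lq = P₀·a^c·ρ / (c!·(1−ρ)²) = 0.354714·0.90755·0.4763/(2·0.27423)
= 0.27958

Final: 0.27958


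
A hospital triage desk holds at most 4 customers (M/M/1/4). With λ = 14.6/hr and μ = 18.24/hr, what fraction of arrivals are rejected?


ρ = λ/μ = 14.6/18.24 = 0.8004
P_K = (1−ρ)ρ^K/(1−ρ^(K+1)) = (0.1996·0.410499)/(1 − 0.328579)
= 0.081920/0.671421 = 0.122010

Final: 0.122010


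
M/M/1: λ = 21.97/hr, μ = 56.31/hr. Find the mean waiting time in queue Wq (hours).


ρ = 21.97/56.31 = 0.3902
Wq = ρ/(μ−λ) = 0.3902/(56.31 − 21.97) = 0.3902/34.34 = 0.01136 hr

Final: 0.01136 hr


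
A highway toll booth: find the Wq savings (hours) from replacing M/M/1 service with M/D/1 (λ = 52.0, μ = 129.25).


ρ = 52.0/129.25 = 0.4023
Wq(M/M/1) = ρ/(μ−λ) = 0.4023/77.25 = 0.005208 hr
Wq(M/D/1) = ρ/(2(μ−λ)) = 0.002604 hr
Savings = 0.005208 − 0.002604 = 0.002604 hr

Final: 0.002604 hr


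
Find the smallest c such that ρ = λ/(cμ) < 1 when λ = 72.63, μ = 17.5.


Stability requires cμ > λ ⇔ c > λ/μ.
λ/μ = 72.63/17.5 = 4.1503
Minimum integer c = ⌊4.1503⌋ + 1 = 5
Check: 5·17.5 = 87.50 > 72.63, while 4·17.5 = 70.00 ≤ 72.63

Final: 5 servers


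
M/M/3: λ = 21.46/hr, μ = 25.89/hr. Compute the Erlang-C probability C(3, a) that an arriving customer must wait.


a = λ/μ = 0.8289; ρ = a/3 = 0.2763
P₀ = 0.434108 (from M/M/c formula)
C(c,a) = [a^c/(c!(1−ρ))]·P₀ = [0.56950/(6·0.7237)]·0.434108
= 0.13115·0.434108 = 0.056935

Final: 0.056935


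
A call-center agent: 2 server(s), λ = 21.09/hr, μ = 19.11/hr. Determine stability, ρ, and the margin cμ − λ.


Total capacity cμ = 2·19.11 = 38.22/hr
ρ = λ/(cμ) = 21.09/38.22 = 0.5518
Stable ⇔ ρ < 1: YES
Spare capacity = cμ − λ = 38.22 − 21.09 = 17.13/hr

Final: ρ = 0.5518; stable; margin = 17.13/hr


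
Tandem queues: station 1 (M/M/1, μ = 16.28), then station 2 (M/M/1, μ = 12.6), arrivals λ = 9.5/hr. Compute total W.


Each node sees arrival rate λ = 9.5/hr (tandem ⇒ throughput preserved).
W₁ = 1/(μ₁−λ) = 1/(16.28−9.5) = 0.14749 hr
W₂ = 1/(μ₂−λ) = 1/(12.6−9.5) = 0.32258 hr
W_total = W₁ + W₂ = 0.14749 + 0.32258 = 0.47007 hr

Final: 0.47007 hr


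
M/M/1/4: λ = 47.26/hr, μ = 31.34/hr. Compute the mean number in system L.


ρ = 47.26/31.34 = 1.5080
L = ρ[1 − (K+1)ρ^K + Kρ^(K+1)] / [(1−ρ)(1−ρ^(K+1))]
Numerator: 1.5080·(1 − 5·5.171052 + 4·7.797828) = 9.554618
Denominator: (-0.5080)·(-6.797828) = 3.453140
L = 9.554618/3.453140 = 2.7669

Final: 2.7669


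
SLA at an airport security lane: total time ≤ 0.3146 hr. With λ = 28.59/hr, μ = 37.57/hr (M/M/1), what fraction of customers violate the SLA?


W ~ Exponential(μ−λ) for M/M/1.
μ − λ = 37.57 − 28.59 = 8.9800
P(W > t) = e^{−(μ−λ)t} = e^{−2.8251} = 0.059302

Final: 0.059302


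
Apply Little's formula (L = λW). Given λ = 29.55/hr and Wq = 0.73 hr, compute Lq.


Lq = λWq = 29.55·0.73 = 21.5715

Final: 21.5715


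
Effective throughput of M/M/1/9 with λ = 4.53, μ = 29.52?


ρ = 0.1535; P_K = (1−ρ)ρ^9/(1−ρ^10) = 0.00000003995
λ_eff = λ(1 − P_K) = 4.53·(1 − 0.00000003995) = 4.53·1.000000 = 4.5300 /hr

Final: 4.5300 /hr


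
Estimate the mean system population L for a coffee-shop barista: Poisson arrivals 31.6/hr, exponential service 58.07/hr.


ρ = λ/μ = 31.6/58.07 = 0.5442
L = ρ/(1−ρ) = 0.5442/(1 − 0.5442) = 0.5442/0.4558 = 1.1938

Final: 1.1938


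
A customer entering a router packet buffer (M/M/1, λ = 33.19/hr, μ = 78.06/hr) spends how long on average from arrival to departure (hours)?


W = 1/(μ−λ) = 1/(78.06 − 33.19) = 1/44.87 = 0.02229 hr

Final: 0.02229 hr


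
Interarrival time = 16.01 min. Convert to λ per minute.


λ = 1/(interarrival time) in consistent units.
1 minute = 1 min, so λ = 1/16.01 = 0.06246 per minute

Final: 0.06246 /min


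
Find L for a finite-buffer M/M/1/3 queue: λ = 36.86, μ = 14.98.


ρ = 36.86/14.98 = 2.4606
L = ρ[1 − (K+1)ρ^K + Kρ^(K+1)] / [(1−ρ)(1−ρ^(K+1))]
Numerator: 2.4606·(1 − 4·14.898089 + 3·36.658448) = 126.433709
Denominator: (-1.4606)·(-35.658448) = 52.083233
L = 126.433709/52.083233 = 2.4275

Final: 2.4275


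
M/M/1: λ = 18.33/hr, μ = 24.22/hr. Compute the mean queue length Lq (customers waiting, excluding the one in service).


ρ = 18.33/24.22 = 0.7568
Lq = ρ²/(1−ρ) = 0.5728/0.2432 = 2.3552

Final: 2.3552


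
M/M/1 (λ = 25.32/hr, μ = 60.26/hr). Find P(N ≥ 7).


ρ = 25.32/60.26 = 0.4202
P(N ≥ n) = ρ^n = 0.4202^7 = 0.002312

Final: 0.002312


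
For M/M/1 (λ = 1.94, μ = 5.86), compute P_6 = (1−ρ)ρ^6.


ρ = 1.94/5.86 = 0.3311
P_n = (1−ρ)·ρ^n = (1 − 0.3311)·0.3311^6 = 0.6689·0.001317 = 0.0008807

Final: 0.0008807


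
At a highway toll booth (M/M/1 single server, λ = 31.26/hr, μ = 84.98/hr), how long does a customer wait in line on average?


ρ = 31.26/84.98 = 0.3679
Wq = ρ/(μ−λ) = 0.3679/(84.98 − 31.26) = 0.3679/53.72 = 0.006848 hr

Final: 0.006848 hr


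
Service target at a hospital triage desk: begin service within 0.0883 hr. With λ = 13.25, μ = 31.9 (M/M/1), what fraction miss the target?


ρ = 13.25/31.9 = 0.4154
P(Wq > t) = ρ·e^{−(μ−λ)t} = 0.4154·e^{−1.6468}
= 0.4154·0.192666 = 0.080026

Final: 0.080026


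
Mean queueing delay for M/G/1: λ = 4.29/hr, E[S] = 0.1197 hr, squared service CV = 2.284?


ρ = λ·E[S] = 4.29·0.1197 = 0.5135
E[S²] = E[S]²(1+C_s²) = 0.1197²·(1+2.284) = 0.047053
Wq = λ·E[S²]/(2(1−ρ)) = 4.29·0.047053/(2·0.4865) = 0.20747 hr

Final: 0.20747 hr


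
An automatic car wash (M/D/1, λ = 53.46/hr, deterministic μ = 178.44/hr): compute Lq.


ρ = 53.46/178.44 = 0.2996
M/D/1: Lq = ρ²/(2(1−ρ)) = 0.08976/(2·0.7004) = 0.06408

Final: 0.06408


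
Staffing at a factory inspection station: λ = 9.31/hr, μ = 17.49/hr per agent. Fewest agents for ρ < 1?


Stability requires cμ > λ ⇔ c > λ/μ.
λ/μ = 9.31/17.49 = 0.5323
Minimum integer c = ⌊0.5323⌋ + 1 = 1
Check: 1·17.49 = 17.49 > 9.31, while 0·17.49 = 0.00 ≤ 9.31

Final: 1 servers


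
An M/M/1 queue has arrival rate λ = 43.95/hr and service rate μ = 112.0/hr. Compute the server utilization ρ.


ρ = λ/μ = 43.95/112.0 = 0.3924

Final: 0.3924


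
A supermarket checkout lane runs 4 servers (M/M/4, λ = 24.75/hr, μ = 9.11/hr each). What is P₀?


a = λ/μ = 24.75/9.11 = 2.7168; ρ = a/c = 0.6792
Σ_{k=0}^{3} a^k/k! (terms k=0..3) = 1.00000 + 2.71679 + 3.69049 + 3.34210 = 10.74938
Tail: a^4/(4!(1−ρ)) = 54.47877/(24·0.3208) = 7.07587
P₀ = 1/(10.74938 + 7.07587) = 1/17.82525 = 0.056100

Final: 0.056100


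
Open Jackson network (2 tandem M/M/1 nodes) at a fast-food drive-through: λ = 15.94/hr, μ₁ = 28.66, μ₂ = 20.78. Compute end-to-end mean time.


Each node sees arrival rate λ = 15.94/hr (tandem ⇒ throughput preserved).
W₁ = 1/(μ₁−λ) = 1/(28.66−15.94) = 0.07862 hr
W₂ = 1/(μ₂−λ) = 1/(20.78−15.94) = 0.20661 hr
W_total = W₁ + W₂ = 0.07862 + 0.20661 = 0.28523 hr

Final: 0.28523 hr


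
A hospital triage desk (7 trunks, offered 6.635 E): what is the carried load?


B(7,6.635) = 0.225970 (Erlang-B)
Carried load = a(1 − B) = 6.635·(1 − 0.225970) = 6.635·0.774030 = 5.1357 E

Final: 5.1357 Erlangs


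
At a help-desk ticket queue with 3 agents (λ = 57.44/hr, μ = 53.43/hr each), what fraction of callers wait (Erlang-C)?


a = λ/μ = 1.0751; ρ = a/3 = 0.3584
P₀ = 0.336061 (from M/M/c formula)
C(c,a) = [a^c/(c!(1−ρ))]·P₀ = [1.24248/(6·0.6416)]·0.336061
= 0.32273·0.336061 = 0.108457

Final: 0.108457


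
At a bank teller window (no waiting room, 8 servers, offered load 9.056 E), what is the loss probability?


B(c,a) = (a^c/c!) / Σ_{k=0}^{c} a^k/k!
a^8/8! = 1121.942985
Σ terms (k=0..8): 1.00000 + 9.05600 + 41.00557 + 123.78214 + 280.24277 + 507.57570 + 766.10092 + 991.11571 + 1121.94298 = 3841.821798
B = 1121.942985/3841.821798 = 0.292034

Final: 0.292034


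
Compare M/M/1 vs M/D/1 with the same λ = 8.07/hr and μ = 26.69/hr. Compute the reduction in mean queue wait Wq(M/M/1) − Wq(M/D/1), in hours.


ρ = 8.07/26.69 = 0.3024
Wq(M/M/1) = ρ/(μ−λ) = 0.3024/18.62 = 0.01624 hr
Wq(M/D/1) = ρ/(2(μ−λ)) = 0.008119 hr
Savings = 0.01624 − 0.008119 = 0.008119 hr

Final: 0.008119 hr


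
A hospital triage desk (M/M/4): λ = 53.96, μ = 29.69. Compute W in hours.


a = 1.8174; ρ = 0.4544; P₀ = 0.158662
Lq = P₀·a^c·ρ/(c!(1−ρ)²) = 0.11008
Wq = Lq/λ = 0.11008/53.96 = 0.002040 hr
W = Wq + 1/μ = 0.002040 + 0.03368 = 0.03572 hr

Final: 0.03572 hr


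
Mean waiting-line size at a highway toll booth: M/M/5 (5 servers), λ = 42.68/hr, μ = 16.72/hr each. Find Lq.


a = λ/μ = 2.5526; ρ = a/5 = 0.5105
P₀ = 0.075775
Lq = P₀·a^c·ρ / (c!·(1−ρ)²) = 0.075775·108.37789·0.5105/(120·0.23958)
= 0.14583

Final: 0.14583


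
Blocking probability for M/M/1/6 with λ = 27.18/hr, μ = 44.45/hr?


ρ = λ/μ = 27.18/44.45 = 0.6115
P_K = (1−ρ)ρ^K/(1−ρ^(K+1)) = (0.3885·0.052272)/(1 − 0.031963)
= 0.020309/0.968037 = 0.020979

Final: 0.020979


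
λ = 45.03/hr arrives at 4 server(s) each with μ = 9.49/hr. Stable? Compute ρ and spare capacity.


Total capacity cμ = 4·9.49 = 37.96/hr
ρ = λ/(cμ) = 45.03/37.96 = 1.1862
Stable ⇔ ρ < 1: NO
Spare capacity = cμ − λ = 37.96 − 45.03 = -7.07/hr

Final: ρ = 1.1862; unstable; margin = -7.07/hr


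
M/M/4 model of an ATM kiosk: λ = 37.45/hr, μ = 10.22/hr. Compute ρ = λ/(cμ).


ρ = λ/(cμ) = 37.45/(4·10.22) = 37.45/40.88 = 0.9161

Final: 0.9161


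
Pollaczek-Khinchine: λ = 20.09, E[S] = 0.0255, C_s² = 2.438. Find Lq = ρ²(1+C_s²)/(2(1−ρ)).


ρ = λ·E[S] = 20.09·0.0255 = 0.5123
Lq = ρ²(1+C_s²)/(2(1−ρ)) = 0.2624·(1+2.438)/(2·0.4877)
= 0.2624·3.4380/0.9754 = 0.92504

Final: 0.92504


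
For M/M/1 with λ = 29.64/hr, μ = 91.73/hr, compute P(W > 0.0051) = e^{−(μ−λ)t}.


W ~ Exponential(μ−λ) for M/M/1.
μ − λ = 91.73 − 29.64 = 62.0900
P(W > t) = e^{−(μ−λ)t} = e^{−0.3167} = 0.728579

Final: 0.728579


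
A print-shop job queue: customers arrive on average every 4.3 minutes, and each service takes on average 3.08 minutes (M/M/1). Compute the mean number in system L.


λ = 60/4.3 = 13.9535 /hr
μ = 60/3.08 = 19.4805 /hr
ρ = λ/μ = 13.9535/19.4805 = 0.7163
L = ρ/(1−ρ) = 0.7163/0.2837 = 2.5246

Final: 2.5246


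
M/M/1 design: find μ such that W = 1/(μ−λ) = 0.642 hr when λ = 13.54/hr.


W = 1/(μ−λ) ⇒ μ − λ = 1/W = 1/0.642 = 1.5576
μ = λ + 1/W = 13.54 + 1.5576 = 15.0976 per hr

Final: 15.0976 /hr


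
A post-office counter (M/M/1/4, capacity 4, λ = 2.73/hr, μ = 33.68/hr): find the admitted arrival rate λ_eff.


ρ = 0.08106; P_K = (1−ρ)ρ^4/(1−ρ^5) = 0.00003967
λ_eff = λ(1 − P_K) = 2.73·(1 − 0.00003967) = 2.73·0.999960 = 2.7299 /hr

Final: 2.7299 /hr


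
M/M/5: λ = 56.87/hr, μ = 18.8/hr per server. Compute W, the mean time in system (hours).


a = 3.0250; ρ = 0.6050; P₀ = 0.045359
Lq = P₀·a^c·ρ/(c!(1−ρ)²) = 0.37125
Wq = Lq/λ = 0.37125/56.87 = 0.006528 hr
W = Wq + 1/μ = 0.006528 + 0.05319 = 0.05972 hr

Final: 0.05972 hr


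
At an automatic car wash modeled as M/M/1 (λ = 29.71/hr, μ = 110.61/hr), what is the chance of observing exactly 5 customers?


ρ = 29.71/110.61 = 0.2686
P_n = (1−ρ)·ρ^n = (1 − 0.2686)·0.2686^5 = 0.7314·0.001398 = 0.001023

Final: 0.001023


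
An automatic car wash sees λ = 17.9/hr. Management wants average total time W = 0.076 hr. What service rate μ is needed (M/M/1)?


W = 1/(μ−λ) ⇒ μ − λ = 1/W = 1/0.076 = 13.1579
μ = λ + 1/W = 17.9 + 13.1579 = 31.0579 per hr

Final: 31.0579 /hr


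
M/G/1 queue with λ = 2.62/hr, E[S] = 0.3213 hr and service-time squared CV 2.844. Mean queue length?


ρ = λ·E[S] = 2.62·0.3213 = 0.8418
Lq = ρ²(1+C_s²)/(2(1−ρ)) = 0.7086·(1+2.844)/(2·0.1582)
= 0.7086·3.8440/0.3164 = 8.60969

Final: 8.60969


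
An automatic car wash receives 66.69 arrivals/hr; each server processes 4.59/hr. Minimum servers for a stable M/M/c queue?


Stability requires cμ > λ ⇔ c > λ/μ.
λ/μ = 66.69/4.59 = 14.5294
Minimum integer c = ⌊14.5294⌋ + 1 = 15
Check: 15·4.59 = 68.85 > 66.69, while 14·4.59 = 64.26 ≤ 66.69

Final: 15 servers


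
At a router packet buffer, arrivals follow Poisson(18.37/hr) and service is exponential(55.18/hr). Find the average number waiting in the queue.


ρ = 18.37/55.18 = 0.3329
Lq = ρ²/(1−ρ) = 0.1108/0.6671 = 0.1661

Final: 0.1661


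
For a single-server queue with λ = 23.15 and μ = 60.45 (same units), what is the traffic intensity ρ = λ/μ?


ρ = λ/μ = 23.15/60.45 = 0.3830

Final: 0.3830


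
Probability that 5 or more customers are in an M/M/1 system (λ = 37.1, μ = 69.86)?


ρ = 37.1/69.86 = 0.5311
P(N ≥ n) = ρ^n = 0.5311^5 = 0.042240

Final: 0.042240


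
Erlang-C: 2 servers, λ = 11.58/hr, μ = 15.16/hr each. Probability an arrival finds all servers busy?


a = λ/μ = 0.7639; ρ = a/2 = 0.3819
P₀ = 0.447255 (from M/M/c formula)
C(c,a) = [a^c/(c!(1−ρ))]·P₀ = [0.58347/(2·0.6181)]·0.447255
= 0.47201·0.447255 = 0.211108

Final: 0.211108


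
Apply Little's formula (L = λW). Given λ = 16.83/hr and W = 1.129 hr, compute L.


L = λW = 16.83·1.129 = 19.0011

Final: 19.0011


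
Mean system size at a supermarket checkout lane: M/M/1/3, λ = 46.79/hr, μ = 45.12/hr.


ρ = 46.79/45.12 = 1.0370
L = ρ[1 − (K+1)ρ^K + Kρ^(K+1)] / [(1−ρ)(1−ρ^(K+1))]
Numerator: 1.0370·(1 − 4·1.115198 + 3·1.156474) = 0.008950
Denominator: (-0.03701)·(-0.156474) = 0.005791
L = 0.008950/0.005791 = 1.5454

Final: 1.5454


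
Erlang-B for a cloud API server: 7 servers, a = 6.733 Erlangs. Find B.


B(c,a) = (a^c/c!) / Σ_{k=0}^{c} a^k/k!
a^7/7! = 124.459991
Σ terms (k=0..7): 1.00000 + 6.73300 + 22.66664 + 50.87151 + 85.62946 + 115.30863 + 129.39551 + 124.45999 = 536.064742
B = 124.459991/536.064742 = 0.232173

Final: 0.232173


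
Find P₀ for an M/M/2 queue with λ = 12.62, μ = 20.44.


a = λ/μ = 12.62/20.44 = 0.6174; ρ = a/c = 0.3087
Σ_{k=0}^{1} a^k/k! (terms k=0..1) = 1.00000 + 0.61742 = 1.61742
Tail: a^2/(2!(1−ρ)) = 0.38120/(2·0.6913) = 0.27572
P₀ = 1/(1.61742 + 0.27572) = 1/1.89314 = 0.528224

Final: 0.528224


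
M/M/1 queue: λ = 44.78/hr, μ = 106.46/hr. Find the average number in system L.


ρ = λ/μ = 44.78/106.46 = 0.4206
L = ρ/(1−ρ) = 0.4206/(1 − 0.4206) = 0.4206/0.5794 = 0.7260

Final: 0.7260


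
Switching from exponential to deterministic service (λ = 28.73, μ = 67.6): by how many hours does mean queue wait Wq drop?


ρ = 28.73/67.6 = 0.4250
Wq(M/M/1) = ρ/(μ−λ) = 0.4250/38.87 = 0.01093 hr
Wq(M/D/1) = ρ/(2(μ−λ)) = 0.005467 hr
Savings = 0.01093 − 0.005467 = 0.005467 hr

Final: 0.005467 hr


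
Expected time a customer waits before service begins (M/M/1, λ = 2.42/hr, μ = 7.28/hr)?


ρ = 2.42/7.28 = 0.3324
Wq = ρ/(μ−λ) = 0.3324/(7.28 − 2.42) = 0.3324/4.86 = 0.06840 hr

Final: 0.06840 hr


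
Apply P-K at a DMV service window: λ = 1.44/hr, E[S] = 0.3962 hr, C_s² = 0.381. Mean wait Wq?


ρ = λ·E[S] = 1.44·0.3962 = 0.5705
E[S²] = E[S]²(1+C_s²) = 0.3962²·(1+0.381) = 0.216782
Wq = λ·E[S²]/(2(1−ρ)) = 1.44·0.216782/(2·0.4295) = 0.36343 hr

Final: 0.36343 hr


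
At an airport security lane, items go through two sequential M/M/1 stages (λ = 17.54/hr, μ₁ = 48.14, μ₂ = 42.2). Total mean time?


Each node sees arrival rate λ = 17.54/hr (tandem ⇒ throughput preserved).
W₁ = 1/(μ₁−λ) = 1/(48.14−17.54) = 0.03268 hr
W₂ = 1/(μ₂−λ) = 1/(42.2−17.54) = 0.04055 hr
W_total = W₁ + W₂ = 0.03268 + 0.04055 = 0.07323 hr

Final: 0.07323 hr


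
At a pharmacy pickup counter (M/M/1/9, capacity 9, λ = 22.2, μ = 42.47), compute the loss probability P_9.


ρ = λ/μ = 22.2/42.47 = 0.5227
P_K = (1−ρ)ρ^K/(1−ρ^(K+1)) = (0.4773·0.002914)/(1 − 0.001523)
= 0.001391/0.998477 = 0.001393

Final: 0.001393


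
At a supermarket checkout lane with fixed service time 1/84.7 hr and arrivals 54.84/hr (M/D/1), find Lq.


ρ = 54.84/84.7 = 0.6475
M/D/1: Lq = ρ²/(2(1−ρ)) = 0.4192/(2·0.3525) = 0.59455

Final: 0.59455


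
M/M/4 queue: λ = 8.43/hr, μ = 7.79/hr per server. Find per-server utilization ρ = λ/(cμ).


ρ = λ/(cμ) = 8.43/(4·7.79) = 8.43/31.16 = 0.2705

Final: 0.2705


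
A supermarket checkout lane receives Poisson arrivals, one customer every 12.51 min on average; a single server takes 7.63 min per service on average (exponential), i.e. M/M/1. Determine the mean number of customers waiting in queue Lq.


λ = 60/12.51 = 4.7962 /hr
μ = 60/7.63 = 7.8637 /hr
ρ = λ/μ = 4.7962/7.8637 = 0.6099
Lq = ρ²/(1−ρ) = 0.3720/0.3901 = 0.9536

Final: 0.9536


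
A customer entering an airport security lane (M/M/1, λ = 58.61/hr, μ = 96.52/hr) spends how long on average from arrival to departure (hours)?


W = 1/(μ−λ) = 1/(96.52 − 58.61) = 1/37.91 = 0.02638 hr

Final: 0.02638 hr


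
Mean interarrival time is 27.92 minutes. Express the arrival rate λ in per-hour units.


λ = 1/(interarrival time) in consistent units.
1 hour = 60 min, so λ = 60/27.92 = 2.1490 per hour

Final: 2.1490 /hr


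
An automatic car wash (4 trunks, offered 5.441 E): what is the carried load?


B(4,5.441) = 0.431614 (Erlang-B)
Carried load = a(1 − B) = 5.441·(1 − 0.431614) = 5.441·0.568386 = 3.0926 E

Final: 3.0926 Erlangs


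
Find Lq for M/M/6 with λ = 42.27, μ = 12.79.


a = λ/μ = 3.3049; ρ = a/6 = 0.5508
P₀ = 0.035627
Lq = P₀·a^c·ρ / (c!·(1−ρ)²) = 0.035627·1303.07742·0.5508/(720·0.20176)
= 0.17603

Final: 0.17603


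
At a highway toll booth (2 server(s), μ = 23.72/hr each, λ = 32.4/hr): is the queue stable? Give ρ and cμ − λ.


Total capacity cμ = 2·23.72 = 47.44/hr
ρ = λ/(cμ) = 32.4/47.44 = 0.6830
Stable ⇔ ρ < 1: YES
Spare capacity = cμ − λ = 47.44 − 32.4 = 15.04/hr

Final: ρ = 0.6830; stable; margin = 15.04/hr


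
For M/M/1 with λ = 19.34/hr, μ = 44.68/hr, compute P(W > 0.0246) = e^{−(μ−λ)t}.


W ~ Exponential(μ−λ) for M/M/1.
μ − λ = 44.68 − 19.34 = 25.3400
P(W > t) = e^{−(μ−λ)t} = e^{−0.6234} = 0.536138

Final: 0.536138


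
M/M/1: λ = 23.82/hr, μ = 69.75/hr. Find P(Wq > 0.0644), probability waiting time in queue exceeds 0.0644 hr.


ρ = 23.82/69.75 = 0.3415
P(Wq > t) = ρ·e^{−(μ−λ)t} = 0.3415·e^{−2.9579}
= 0.3415·0.051928 = 0.017734

Final: 0.017734


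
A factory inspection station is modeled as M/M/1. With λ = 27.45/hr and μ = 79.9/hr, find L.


ρ = λ/μ = 27.45/79.9 = 0.3436
L = ρ/(1−ρ) = 0.3436/(1 − 0.3436) = 0.3436/0.6564 = 0.5234

Final: 0.5234


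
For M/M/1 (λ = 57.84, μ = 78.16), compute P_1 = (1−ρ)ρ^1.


ρ = 57.84/78.16 = 0.7400
P_n = (1−ρ)·ρ^n = (1 − 0.7400)·0.7400^1 = 0.2600·0.740020 = 0.192390

Final: 0.192390
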